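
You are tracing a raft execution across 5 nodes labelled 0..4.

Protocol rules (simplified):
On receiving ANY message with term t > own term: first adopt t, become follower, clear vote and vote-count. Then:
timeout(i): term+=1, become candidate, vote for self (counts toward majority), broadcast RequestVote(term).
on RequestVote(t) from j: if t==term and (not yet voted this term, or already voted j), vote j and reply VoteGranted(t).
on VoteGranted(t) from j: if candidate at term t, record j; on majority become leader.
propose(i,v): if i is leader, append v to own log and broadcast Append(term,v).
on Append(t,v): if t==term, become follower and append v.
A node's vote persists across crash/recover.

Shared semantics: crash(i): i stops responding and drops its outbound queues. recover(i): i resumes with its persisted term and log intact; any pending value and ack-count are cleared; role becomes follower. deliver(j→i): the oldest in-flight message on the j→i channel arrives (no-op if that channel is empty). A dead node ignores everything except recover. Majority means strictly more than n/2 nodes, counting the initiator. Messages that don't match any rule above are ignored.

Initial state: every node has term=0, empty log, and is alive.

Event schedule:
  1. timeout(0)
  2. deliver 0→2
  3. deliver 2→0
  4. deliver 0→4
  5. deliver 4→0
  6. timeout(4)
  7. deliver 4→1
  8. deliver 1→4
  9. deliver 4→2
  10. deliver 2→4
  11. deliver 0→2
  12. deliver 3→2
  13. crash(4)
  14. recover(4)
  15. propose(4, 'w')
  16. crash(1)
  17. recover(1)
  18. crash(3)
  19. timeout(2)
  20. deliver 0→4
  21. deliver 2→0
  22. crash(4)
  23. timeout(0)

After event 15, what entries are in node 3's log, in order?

1. timeout(0):  <0:cand t1 ->
2. deliver 0→2:  <2:foll t1 ->
3. deliver 2→0:  nop
4. deliver 0→4:  <4:foll t1 ->
5. deliver 4→0:  <0:lead t1 ->
6. timeout(4):  <4:cand t2 ->
7. deliver 4→1:  <1:foll t2 ->
8. deliver 1→4:  nop
9. deliver 4→2:  <2:foll t2 ->
10. deliver 2→4:  <4:lead t2 ->
11. deliver 0→2:  nop
12. deliver 3→2:  nop
13. crash(4):  <4:✗lead t2 ->
14. recover(4):  <4:foll t2 ->
15. propose(4,'w'):  nop

empty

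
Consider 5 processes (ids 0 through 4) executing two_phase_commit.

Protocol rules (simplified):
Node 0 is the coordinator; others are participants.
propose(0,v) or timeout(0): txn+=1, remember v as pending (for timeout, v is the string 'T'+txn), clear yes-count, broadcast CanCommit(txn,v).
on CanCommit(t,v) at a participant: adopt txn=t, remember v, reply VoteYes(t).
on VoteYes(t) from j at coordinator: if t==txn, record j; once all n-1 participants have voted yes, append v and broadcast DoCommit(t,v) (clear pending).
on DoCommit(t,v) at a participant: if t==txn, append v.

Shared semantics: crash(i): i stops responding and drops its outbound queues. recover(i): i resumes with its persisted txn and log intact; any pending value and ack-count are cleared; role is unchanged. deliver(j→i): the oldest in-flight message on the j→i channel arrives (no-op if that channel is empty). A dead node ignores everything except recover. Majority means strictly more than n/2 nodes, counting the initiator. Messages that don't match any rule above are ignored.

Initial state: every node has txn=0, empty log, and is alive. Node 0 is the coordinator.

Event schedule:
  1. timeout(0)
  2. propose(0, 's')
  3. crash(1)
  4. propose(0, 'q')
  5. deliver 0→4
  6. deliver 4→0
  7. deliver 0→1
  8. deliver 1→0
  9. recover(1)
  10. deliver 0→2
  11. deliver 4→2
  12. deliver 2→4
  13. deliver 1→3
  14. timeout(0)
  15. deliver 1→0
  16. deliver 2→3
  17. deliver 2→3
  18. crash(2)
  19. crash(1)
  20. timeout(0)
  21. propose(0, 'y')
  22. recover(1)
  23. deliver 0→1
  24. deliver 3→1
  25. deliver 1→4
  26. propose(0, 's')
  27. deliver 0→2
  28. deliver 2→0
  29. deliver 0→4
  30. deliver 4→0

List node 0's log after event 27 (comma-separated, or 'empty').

empty

e1 timeout(0): 0[coor,t=1,-]
e2 propose(0,'s'): 0[coor,t=2,-]
e3 crash(1): 1[✗part,t=0,-]
e4 propose(0,'q'): 0[coor,t=3,-]
e5 deliver 0→4: 4[part,t=1,-]
e6 deliver 4→0: ·
e7 deliver 0→1: ·
e8 deliver 1→0: ·
e9 recover(1): 1[part,t=0,-]
e10 deliver 0→2: 2[part,t=1,-]
e11 deliver 4→2: ·
e12 deliver 2→4: ·
e13 deliver 1→3: ·
e14 timeout(0): 0[coor,t=4,-]
e15 deliver 1→0: ·
e16 deliver 2→3: ·
e17 deliver 2→3: ·
e18 crash(2): 2[✗part,t=1,-]
e19 crash(1): 1[✗part,t=0,-]
e20 timeout(0): 0[coor,t=5,-]
e21 propose(0,'y'): 0[coor,t=6,-]
e22 recover(1): 1[part,t=0,-]
e23 deliver 0→1: 1[part,t=1,-]
e24 deliver 3→1: ·
e25 deliver 1→4: ·
e26 propose(0,'s'): 0[coor,t=7,-]
e27 deliver 0→2: ·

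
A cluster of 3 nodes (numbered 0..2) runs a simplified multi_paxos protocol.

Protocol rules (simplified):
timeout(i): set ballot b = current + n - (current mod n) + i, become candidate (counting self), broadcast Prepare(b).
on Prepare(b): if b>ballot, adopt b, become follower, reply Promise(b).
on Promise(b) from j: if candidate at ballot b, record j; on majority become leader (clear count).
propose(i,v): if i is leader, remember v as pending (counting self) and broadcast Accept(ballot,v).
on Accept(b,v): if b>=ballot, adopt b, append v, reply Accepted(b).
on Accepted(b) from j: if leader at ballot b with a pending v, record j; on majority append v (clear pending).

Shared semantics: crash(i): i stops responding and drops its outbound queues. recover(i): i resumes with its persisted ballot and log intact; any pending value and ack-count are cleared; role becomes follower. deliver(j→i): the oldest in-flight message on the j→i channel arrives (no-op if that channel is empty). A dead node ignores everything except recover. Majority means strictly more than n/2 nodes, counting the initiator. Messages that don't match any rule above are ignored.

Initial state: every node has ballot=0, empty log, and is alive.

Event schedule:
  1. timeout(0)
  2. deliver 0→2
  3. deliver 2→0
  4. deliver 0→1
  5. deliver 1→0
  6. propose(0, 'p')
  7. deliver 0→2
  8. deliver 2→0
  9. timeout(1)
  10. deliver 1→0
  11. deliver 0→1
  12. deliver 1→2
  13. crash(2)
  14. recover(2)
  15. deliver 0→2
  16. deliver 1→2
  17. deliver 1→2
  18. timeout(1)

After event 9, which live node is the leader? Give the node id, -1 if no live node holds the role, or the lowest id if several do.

0

1. timeout(0):  <0:cand b3 ->
2. deliver 0→2:  <2:foll b3 ->
3. deliver 2→0:  <0:lead b3 ->
4. deliver 0→1:  <1:foll b3 ->
5. deliver 1→0:  nop
6. propose(0,'p'):  nop
7. deliver 0→2:  <2:foll b3 p>
8. deliver 2→0:  <0:lead b3 p>
9. timeout(1):  <1:cand b7 ->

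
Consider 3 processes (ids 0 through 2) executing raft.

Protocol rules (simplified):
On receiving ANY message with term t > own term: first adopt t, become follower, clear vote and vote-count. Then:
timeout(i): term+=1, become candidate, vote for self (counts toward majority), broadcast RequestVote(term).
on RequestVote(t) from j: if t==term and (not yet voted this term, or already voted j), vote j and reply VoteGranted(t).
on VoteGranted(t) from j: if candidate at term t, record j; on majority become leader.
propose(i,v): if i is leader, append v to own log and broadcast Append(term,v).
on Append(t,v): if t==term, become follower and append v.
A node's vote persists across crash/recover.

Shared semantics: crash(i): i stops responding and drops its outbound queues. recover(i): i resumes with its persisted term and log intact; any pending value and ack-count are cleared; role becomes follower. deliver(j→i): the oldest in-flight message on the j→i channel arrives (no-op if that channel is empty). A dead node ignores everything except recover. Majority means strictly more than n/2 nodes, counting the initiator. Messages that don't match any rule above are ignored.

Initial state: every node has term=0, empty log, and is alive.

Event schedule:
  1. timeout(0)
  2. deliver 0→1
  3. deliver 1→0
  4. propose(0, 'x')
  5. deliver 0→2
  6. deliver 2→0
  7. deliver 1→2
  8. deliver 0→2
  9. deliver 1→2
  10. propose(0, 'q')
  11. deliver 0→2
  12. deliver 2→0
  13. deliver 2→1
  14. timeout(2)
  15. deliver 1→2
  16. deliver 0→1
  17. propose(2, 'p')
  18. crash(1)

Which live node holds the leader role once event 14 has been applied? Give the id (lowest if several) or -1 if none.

step 1 timeout(0): 0={cand,t=1,log=-}
step 2 deliver 0→1: 1={foll,t=1,log=-}
step 3 deliver 1→0: 0={lead,t=1,log=-}
step 4 propose(0,'x'): 0={lead,t=1,log=x}
step 5 deliver 0→2: 2={foll,t=1,log=-}
step 6 deliver 2→0: —
step 7 deliver 1→2: —
step 8 deliver 0→2: 2={foll,t=1,log=x}
step 9 deliver 1→2: —
step 10 propose(0,'q'): 0={lead,t=1,log=x,q}
step 11 deliver 0→2: 2={foll,t=1,log=x,q}
step 12 deliver 2→0: —
step 13 deliver 2→1: —
step 14 timeout(2): 2={cand,t=2,log=x,q}

0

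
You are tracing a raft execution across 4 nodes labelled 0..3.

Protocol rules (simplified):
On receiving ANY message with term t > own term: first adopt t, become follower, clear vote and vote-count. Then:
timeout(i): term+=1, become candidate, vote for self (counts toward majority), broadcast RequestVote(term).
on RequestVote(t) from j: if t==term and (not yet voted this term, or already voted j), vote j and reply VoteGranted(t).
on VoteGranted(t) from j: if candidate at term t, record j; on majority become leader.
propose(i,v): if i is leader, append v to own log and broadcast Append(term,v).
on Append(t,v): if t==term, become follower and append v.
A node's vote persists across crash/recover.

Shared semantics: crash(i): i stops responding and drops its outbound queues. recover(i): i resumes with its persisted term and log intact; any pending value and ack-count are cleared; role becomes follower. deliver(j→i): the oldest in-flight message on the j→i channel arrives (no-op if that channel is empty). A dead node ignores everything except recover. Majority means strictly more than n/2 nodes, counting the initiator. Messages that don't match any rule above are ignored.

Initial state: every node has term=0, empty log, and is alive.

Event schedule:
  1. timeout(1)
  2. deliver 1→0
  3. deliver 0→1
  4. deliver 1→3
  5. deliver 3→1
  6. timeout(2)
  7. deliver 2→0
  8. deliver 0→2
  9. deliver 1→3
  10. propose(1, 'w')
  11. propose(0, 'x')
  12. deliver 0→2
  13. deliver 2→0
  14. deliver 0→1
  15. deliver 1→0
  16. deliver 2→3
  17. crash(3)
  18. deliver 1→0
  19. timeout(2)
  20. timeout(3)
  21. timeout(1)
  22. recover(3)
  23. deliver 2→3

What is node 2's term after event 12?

1

[1] timeout(1) → N1(cand t1 [-])
[2] deliver 1→0 → N0(foll t1 [-])
[3] deliver 0→1 → ∅
[4] deliver 1→3 → N3(foll t1 [-])
[5] deliver 3→1 → N1(lead t1 [-])
[6] timeout(2) → N2(cand t1 [-])
[7] deliver 2→0 → ∅
[8] deliver 0→2 → ∅
[9] deliver 1→3 → ∅
[10] propose(1,'w') → N1(lead t1 [w])
[11] propose(0,'x') → ∅
[12] deliver 0→2 → ∅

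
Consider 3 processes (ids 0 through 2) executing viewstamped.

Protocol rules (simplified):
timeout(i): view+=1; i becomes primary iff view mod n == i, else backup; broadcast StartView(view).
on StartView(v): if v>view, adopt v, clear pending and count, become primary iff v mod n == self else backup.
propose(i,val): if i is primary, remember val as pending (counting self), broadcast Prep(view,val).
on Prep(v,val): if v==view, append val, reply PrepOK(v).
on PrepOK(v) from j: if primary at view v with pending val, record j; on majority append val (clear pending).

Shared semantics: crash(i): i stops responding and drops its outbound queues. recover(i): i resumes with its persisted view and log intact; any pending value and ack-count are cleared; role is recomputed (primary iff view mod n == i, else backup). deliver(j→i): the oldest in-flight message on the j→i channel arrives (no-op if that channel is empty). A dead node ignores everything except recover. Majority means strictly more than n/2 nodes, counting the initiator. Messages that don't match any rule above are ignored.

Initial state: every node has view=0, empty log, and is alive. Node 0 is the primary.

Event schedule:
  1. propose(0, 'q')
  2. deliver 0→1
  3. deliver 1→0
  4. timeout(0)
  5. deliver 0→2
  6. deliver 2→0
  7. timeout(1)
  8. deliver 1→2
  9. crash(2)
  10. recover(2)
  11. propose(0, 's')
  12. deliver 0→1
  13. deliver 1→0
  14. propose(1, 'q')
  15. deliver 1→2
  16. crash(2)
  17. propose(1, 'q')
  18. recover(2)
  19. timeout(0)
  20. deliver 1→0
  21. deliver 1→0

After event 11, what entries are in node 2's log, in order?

step 1 propose(0,'q'): —
step 2 deliver 0→1: 1={back,v=0,log=q}
step 3 deliver 1→0: 0={prim,v=0,log=q}
step 4 timeout(0): 0={back,v=1,log=q}
step 5 deliver 0→2: 2={back,v=0,log=q}
step 6 deliver 2→0: —
step 7 timeout(1): 1={prim,v=1,log=q}
step 8 deliver 1→2: 2={back,v=1,log=q}
step 9 crash(2): 2={✗back,v=1,log=q}
step 10 recover(2): 2={back,v=1,log=q}
step 11 propose(0,'s'): —

q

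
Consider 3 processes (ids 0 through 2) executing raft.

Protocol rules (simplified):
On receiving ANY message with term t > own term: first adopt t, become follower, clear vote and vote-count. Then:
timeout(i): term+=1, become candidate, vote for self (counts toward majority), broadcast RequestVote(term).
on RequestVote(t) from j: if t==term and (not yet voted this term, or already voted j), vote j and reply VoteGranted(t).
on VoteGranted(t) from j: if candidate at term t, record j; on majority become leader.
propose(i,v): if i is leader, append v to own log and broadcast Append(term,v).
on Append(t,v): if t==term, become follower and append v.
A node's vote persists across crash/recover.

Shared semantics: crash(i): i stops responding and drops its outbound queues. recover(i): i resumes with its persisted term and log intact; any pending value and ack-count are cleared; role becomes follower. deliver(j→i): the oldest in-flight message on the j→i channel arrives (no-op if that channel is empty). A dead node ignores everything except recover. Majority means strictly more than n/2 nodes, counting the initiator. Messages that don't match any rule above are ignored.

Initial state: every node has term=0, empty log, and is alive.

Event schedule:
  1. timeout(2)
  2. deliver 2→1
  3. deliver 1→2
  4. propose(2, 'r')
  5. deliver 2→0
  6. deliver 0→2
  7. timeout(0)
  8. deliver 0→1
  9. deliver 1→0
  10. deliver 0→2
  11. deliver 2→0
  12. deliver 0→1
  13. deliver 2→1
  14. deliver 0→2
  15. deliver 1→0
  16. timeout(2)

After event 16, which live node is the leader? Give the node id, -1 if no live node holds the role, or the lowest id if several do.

0

1. timeout(2):  <2:cand t1 ->
2. deliver 2→1:  <1:foll t1 ->
3. deliver 1→2:  <2:lead t1 ->
4. propose(2,'r'):  <2:lead t1 r>
5. deliver 2→0:  <0:foll t1 ->
6. deliver 0→2:  nop
7. timeout(0):  <0:cand t2 ->
8. deliver 0→1:  <1:foll t2 ->
9. deliver 1→0:  <0:lead t2 ->
10. deliver 0→2:  <2:foll t2 r>
11. deliver 2→0:  nop
12. deliver 0→1:  nop
13. deliver 2→1:  nop
14. deliver 0→2:  nop
15. deliver 1→0:  nop
16. timeout(2):  <2:cand t3 r>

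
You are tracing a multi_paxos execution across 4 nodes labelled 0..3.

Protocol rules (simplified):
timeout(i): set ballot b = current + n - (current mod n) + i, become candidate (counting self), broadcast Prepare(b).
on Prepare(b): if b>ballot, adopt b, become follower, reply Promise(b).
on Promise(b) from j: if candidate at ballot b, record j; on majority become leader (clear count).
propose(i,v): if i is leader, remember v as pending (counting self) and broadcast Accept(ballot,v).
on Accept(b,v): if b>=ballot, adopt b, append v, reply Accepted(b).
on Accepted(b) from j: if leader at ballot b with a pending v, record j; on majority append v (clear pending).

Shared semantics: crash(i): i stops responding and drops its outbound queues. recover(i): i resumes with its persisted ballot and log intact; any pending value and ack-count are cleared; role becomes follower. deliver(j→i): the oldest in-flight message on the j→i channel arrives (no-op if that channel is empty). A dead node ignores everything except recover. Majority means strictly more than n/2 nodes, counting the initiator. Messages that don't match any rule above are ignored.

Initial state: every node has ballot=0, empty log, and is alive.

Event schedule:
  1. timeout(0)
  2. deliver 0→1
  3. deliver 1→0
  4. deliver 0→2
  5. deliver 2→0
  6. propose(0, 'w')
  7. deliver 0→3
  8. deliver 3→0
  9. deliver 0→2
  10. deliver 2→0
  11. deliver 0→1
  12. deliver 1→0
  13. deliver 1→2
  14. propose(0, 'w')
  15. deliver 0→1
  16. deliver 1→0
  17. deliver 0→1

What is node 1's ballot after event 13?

4

step 1 timeout(0): 0={cand,b=4,log=-}
step 2 deliver 0→1: 1={foll,b=4,log=-}
step 3 deliver 1→0: —
step 4 deliver 0→2: 2={foll,b=4,log=-}
step 5 deliver 2→0: 0={lead,b=4,log=-}
step 6 propose(0,'w'): —
step 7 deliver 0→3: 3={foll,b=4,log=-}
step 8 deliver 3→0: —
step 9 deliver 0→2: 2={foll,b=4,log=w}
step 10 deliver 2→0: —
step 11 deliver 0→1: 1={foll,b=4,log=w}
step 12 deliver 1→0: 0={lead,b=4,log=w}
step 13 deliver 1→2: —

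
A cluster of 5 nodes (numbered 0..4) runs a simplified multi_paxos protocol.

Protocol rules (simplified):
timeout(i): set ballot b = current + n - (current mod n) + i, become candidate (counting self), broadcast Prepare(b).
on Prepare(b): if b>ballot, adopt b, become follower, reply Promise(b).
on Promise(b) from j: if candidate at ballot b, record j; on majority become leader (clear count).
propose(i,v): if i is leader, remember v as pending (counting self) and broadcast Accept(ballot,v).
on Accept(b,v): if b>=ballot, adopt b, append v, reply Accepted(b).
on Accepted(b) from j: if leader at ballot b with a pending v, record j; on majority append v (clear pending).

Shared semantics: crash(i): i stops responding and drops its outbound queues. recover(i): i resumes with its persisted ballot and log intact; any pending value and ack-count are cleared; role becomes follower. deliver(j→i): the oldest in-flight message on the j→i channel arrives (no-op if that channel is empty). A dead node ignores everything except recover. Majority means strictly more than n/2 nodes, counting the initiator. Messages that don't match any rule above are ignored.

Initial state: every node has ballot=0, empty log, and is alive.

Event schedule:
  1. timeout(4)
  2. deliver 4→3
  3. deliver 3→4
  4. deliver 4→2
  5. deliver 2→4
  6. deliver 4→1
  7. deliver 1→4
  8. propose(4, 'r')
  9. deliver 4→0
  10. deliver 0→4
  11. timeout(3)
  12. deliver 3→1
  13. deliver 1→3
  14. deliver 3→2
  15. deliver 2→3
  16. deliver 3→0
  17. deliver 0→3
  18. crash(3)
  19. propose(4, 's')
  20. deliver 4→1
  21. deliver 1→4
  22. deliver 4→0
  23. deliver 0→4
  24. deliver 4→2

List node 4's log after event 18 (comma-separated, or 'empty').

after 1 — timeout(4): n4:cand/b9/[-]
after 2 — deliver 4→3: n3:foll/b9/[-]
after 3 — deliver 3→4: ·
after 4 — deliver 4→2: n2:foll/b9/[-]
after 5 — deliver 2→4: n4:lead/b9/[-]
after 6 — deliver 4→1: n1:foll/b9/[-]
after 7 — deliver 1→4: ·
after 8 — propose(4,'r'): ·
after 9 — deliver 4→0: n0:foll/b9/[-]
after 10 — deliver 0→4: ·
after 11 — timeout(3): n3:cand/b13/[-]
after 12 — deliver 3→1: n1:foll/b13/[-]
after 13 — deliver 1→3: ·
after 14 — deliver 3→2: n2:foll/b13/[-]
after 15 — deliver 2→3: n3:lead/b13/[-]
after 16 — deliver 3→0: n0:foll/b13/[-]
after 17 — deliver 0→3: ·
after 18 — crash(3): n3:✗lead/b13/[-]

empty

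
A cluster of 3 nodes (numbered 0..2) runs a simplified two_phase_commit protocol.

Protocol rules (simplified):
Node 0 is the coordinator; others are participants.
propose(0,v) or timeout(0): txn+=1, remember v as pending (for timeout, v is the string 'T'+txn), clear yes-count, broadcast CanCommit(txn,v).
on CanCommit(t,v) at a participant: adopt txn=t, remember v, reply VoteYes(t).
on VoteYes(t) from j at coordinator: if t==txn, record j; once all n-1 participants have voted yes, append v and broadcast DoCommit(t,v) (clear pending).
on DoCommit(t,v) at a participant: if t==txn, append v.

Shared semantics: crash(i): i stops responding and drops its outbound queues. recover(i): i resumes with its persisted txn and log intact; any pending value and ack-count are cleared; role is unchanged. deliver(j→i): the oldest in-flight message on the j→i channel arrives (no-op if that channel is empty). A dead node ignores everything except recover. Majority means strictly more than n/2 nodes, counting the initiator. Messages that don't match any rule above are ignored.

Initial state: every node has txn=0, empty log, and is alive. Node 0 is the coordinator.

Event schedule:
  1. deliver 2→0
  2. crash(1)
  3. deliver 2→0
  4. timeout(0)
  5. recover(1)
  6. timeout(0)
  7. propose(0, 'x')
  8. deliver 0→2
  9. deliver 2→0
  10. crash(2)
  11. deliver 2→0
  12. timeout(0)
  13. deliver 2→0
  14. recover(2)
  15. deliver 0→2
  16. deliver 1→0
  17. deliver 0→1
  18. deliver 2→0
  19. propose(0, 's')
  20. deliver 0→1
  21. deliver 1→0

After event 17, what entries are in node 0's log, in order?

empty

1. deliver 2→0:  nop
2. crash(1):  <1:✗part t0 ->
3. deliver 2→0:  nop
4. timeout(0):  <0:coor t1 ->
5. recover(1):  <1:part t0 ->
6. timeout(0):  <0:coor t2 ->
7. propose(0,'x'):  <0:coor t3 ->
8. deliver 0→2:  <2:part t1 ->
9. deliver 2→0:  nop
10. crash(2):  <2:✗part t1 ->
11. deliver 2→0:  nop
12. timeout(0):  <0:coor t4 ->
13. deliver 2→0:  nop
14. recover(2):  <2:part t1 ->
15. deliver 0→2:  <2:part t2 ->
16. deliver 1→0:  nop
17. deliver 0→1:  <1:part t1 ->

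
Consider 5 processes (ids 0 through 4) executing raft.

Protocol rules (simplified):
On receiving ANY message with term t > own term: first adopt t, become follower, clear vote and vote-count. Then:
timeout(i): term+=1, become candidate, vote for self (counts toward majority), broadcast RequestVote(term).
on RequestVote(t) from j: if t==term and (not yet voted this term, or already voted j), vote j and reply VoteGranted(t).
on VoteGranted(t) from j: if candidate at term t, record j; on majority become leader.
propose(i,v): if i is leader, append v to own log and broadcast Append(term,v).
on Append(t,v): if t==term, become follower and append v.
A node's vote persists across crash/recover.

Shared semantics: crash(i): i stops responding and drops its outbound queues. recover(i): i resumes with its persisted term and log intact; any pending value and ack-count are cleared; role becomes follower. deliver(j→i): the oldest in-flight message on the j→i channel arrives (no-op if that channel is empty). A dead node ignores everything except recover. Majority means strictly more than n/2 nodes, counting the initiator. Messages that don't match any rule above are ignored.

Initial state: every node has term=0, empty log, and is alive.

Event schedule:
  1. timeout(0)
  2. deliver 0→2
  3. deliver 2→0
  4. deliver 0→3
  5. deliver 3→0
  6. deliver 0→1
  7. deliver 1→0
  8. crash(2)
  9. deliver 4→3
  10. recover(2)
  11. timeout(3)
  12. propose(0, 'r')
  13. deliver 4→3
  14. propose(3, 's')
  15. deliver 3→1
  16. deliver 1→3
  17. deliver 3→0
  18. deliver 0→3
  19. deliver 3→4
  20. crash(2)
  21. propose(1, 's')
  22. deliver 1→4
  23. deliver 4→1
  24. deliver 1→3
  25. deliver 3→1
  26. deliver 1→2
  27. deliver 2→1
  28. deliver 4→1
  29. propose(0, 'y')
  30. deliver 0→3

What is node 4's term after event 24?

2

step 1 timeout(0): 0={cand,t=1,log=-}
step 2 deliver 0→2: 2={foll,t=1,log=-}
step 3 deliver 2→0: —
step 4 deliver 0→3: 3={foll,t=1,log=-}
step 5 deliver 3→0: 0={lead,t=1,log=-}
step 6 deliver 0→1: 1={foll,t=1,log=-}
step 7 deliver 1→0: —
step 8 crash(2): 2={✗foll,t=1,log=-}
step 9 deliver 4→3: —
step 10 recover(2): 2={foll,t=1,log=-}
step 11 timeout(3): 3={cand,t=2,log=-}
step 12 propose(0,'r'): 0={lead,t=1,log=r}
step 13 deliver 4→3: —
step 14 propose(3,'s'): —
step 15 deliver 3→1: 1={foll,t=2,log=-}
step 16 deliver 1→3: —
step 17 deliver 3→0: 0={foll,t=2,log=r}
step 18 deliver 0→3: —
step 19 deliver 3→4: 4={foll,t=2,log=-}
step 20 crash(2): 2={✗foll,t=1,log=-}
step 21 propose(1,'s'): —
step 22 deliver 1→4: —
step 23 deliver 4→1: —
step 24 deliver 1→3: —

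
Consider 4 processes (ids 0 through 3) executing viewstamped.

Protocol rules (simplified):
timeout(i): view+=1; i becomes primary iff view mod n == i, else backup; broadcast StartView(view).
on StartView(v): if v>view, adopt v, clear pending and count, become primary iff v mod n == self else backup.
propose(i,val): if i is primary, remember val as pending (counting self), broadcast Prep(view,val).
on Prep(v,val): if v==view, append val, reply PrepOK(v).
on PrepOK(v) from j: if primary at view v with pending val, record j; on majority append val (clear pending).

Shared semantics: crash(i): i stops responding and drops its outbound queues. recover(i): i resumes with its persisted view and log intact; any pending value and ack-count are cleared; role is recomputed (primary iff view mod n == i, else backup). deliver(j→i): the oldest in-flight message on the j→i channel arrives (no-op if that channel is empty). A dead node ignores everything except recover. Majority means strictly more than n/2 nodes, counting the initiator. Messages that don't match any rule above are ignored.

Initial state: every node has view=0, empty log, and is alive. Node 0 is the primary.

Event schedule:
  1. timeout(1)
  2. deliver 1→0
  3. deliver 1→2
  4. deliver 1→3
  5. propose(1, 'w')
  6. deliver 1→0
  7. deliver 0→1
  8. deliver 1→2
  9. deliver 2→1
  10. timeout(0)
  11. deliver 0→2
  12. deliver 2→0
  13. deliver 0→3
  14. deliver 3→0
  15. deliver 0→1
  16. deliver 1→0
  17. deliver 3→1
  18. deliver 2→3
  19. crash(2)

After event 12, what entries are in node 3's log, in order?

empty

e1 timeout(1): 1[prim,v=1,-]
e2 deliver 1→0: 0[back,v=1,-]
e3 deliver 1→2: 2[back,v=1,-]
e4 deliver 1→3: 3[back,v=1,-]
e5 propose(1,'w'): ·
e6 deliver 1→0: 0[back,v=1,w]
e7 deliver 0→1: ·
e8 deliver 1→2: 2[back,v=1,w]
e9 deliver 2→1: 1[prim,v=1,w]
e10 timeout(0): 0[back,v=2,w]
e11 deliver 0→2: 2[prim,v=2,w]
e12 deliver 2→0: ·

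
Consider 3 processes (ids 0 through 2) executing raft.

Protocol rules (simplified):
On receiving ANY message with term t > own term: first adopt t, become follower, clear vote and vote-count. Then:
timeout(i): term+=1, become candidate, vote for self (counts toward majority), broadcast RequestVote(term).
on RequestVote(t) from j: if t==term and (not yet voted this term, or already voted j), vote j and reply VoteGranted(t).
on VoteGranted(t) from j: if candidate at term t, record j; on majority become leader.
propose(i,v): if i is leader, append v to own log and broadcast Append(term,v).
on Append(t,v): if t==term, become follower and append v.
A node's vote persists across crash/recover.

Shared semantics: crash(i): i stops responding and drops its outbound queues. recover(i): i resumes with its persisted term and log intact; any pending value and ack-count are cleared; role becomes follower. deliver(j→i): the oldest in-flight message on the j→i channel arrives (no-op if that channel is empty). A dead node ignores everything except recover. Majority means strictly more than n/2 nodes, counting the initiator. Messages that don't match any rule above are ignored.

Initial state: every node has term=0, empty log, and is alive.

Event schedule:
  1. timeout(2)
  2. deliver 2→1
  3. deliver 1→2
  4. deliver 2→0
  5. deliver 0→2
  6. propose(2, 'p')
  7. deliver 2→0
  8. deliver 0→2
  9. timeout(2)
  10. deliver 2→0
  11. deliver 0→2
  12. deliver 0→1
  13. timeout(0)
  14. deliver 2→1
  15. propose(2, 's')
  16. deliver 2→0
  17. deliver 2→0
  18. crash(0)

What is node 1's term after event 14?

step 1 timeout(2): 2={cand,t=1,log=-}
step 2 deliver 2→1: 1={foll,t=1,log=-}
step 3 deliver 1→2: 2={lead,t=1,log=-}
step 4 deliver 2→0: 0={foll,t=1,log=-}
step 5 deliver 0→2: —
step 6 propose(2,'p'): 2={lead,t=1,log=p}
step 7 deliver 2→0: 0={foll,t=1,log=p}
step 8 deliver 0→2: —
step 9 timeout(2): 2={cand,t=2,log=p}
step 10 deliver 2→0: 0={foll,t=2,log=p}
step 11 deliver 0→2: 2={lead,t=2,log=p}
step 12 deliver 0→1: —
step 13 timeout(0): 0={cand,t=3,log=p}
step 14 deliver 2→1: 1={foll,t=1,log=p}

1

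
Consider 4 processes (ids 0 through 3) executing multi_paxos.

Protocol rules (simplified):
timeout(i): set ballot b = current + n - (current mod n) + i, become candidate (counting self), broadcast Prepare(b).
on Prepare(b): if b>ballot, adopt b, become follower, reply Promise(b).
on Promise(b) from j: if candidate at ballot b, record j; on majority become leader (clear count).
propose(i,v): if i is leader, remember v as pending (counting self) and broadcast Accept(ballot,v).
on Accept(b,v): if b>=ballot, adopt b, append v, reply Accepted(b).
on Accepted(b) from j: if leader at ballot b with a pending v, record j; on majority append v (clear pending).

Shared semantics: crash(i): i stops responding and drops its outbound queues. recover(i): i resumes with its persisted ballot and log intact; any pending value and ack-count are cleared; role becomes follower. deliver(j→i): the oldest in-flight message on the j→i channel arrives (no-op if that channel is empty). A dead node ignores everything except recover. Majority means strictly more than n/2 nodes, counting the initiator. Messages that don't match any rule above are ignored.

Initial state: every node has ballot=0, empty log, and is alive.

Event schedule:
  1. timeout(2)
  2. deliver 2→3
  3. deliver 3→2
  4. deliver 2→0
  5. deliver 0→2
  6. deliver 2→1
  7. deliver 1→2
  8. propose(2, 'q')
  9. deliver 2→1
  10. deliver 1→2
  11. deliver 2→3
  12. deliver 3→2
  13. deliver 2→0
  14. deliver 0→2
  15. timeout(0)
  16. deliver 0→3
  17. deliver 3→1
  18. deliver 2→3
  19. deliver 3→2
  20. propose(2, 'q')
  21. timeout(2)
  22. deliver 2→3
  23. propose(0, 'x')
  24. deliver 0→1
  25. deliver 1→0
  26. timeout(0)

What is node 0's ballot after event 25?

after 1 — timeout(2): n2:cand/b6/[-]
after 2 — deliver 2→3: n3:foll/b6/[-]
after 3 — deliver 3→2: ·
after 4 — deliver 2→0: n0:foll/b6/[-]
after 5 — deliver 0→2: n2:lead/b6/[-]
after 6 — deliver 2→1: n1:foll/b6/[-]
after 7 — deliver 1→2: ·
after 8 — propose(2,'q'): ·
after 9 — deliver 2→1: n1:foll/b6/[q]
after 10 — deliver 1→2: ·
after 11 — deliver 2→3: n3:foll/b6/[q]
after 12 — deliver 3→2: n2:lead/b6/[q]
after 13 — deliver 2→0: n0:foll/b6/[q]
after 14 — deliver 0→2: ·
after 15 — timeout(0): n0:cand/b8/[q]
after 16 — deliver 0→3: n3:foll/b8/[q]
after 17 — deliver 3→1: ·
after 18 — deliver 2→3: ·
after 19 — deliver 3→2: ·
after 20 — propose(2,'q'): ·
after 21 — timeout(2): n2:cand/b10/[q]
after 22 — deliver 2→3: ·
after 23 — propose(0,'x'): ·
after 24 — deliver 0→1: n1:foll/b8/[q]
after 25 — deliver 1→0: ·

8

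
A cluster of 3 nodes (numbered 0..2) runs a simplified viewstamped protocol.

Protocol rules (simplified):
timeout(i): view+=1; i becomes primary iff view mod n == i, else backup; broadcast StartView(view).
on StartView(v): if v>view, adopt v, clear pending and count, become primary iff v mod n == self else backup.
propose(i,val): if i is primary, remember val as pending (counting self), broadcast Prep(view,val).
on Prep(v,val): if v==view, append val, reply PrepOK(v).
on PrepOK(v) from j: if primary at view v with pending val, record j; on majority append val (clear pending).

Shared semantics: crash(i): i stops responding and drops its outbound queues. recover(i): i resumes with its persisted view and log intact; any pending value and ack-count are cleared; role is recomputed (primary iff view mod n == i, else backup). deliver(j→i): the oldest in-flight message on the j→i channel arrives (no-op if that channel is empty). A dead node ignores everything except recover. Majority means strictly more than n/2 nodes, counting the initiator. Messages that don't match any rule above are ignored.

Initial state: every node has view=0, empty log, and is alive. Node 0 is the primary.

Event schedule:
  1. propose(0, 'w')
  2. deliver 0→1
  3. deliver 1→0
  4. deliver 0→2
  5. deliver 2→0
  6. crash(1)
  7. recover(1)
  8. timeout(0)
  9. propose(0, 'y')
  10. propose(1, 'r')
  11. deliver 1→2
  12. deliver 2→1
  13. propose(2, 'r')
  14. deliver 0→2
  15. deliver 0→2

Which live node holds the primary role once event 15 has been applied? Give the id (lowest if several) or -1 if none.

-1

e1 propose(0,'w'): ·
e2 deliver 0→1: 1[back,v=0,w]
e3 deliver 1→0: 0[prim,v=0,w]
e4 deliver 0→2: 2[back,v=0,w]
e5 deliver 2→0: ·
e6 crash(1): 1[✗back,v=0,w]
e7 recover(1): 1[back,v=0,w]
e8 timeout(0): 0[back,v=1,w]
e9 propose(0,'y'): ·
e10 propose(1,'r'): ·
e11 deliver 1→2: ·
e12 deliver 2→1: ·
e13 propose(2,'r'): ·
e14 deliver 0→2: 2[back,v=1,w]
e15 deliver 0→2: ·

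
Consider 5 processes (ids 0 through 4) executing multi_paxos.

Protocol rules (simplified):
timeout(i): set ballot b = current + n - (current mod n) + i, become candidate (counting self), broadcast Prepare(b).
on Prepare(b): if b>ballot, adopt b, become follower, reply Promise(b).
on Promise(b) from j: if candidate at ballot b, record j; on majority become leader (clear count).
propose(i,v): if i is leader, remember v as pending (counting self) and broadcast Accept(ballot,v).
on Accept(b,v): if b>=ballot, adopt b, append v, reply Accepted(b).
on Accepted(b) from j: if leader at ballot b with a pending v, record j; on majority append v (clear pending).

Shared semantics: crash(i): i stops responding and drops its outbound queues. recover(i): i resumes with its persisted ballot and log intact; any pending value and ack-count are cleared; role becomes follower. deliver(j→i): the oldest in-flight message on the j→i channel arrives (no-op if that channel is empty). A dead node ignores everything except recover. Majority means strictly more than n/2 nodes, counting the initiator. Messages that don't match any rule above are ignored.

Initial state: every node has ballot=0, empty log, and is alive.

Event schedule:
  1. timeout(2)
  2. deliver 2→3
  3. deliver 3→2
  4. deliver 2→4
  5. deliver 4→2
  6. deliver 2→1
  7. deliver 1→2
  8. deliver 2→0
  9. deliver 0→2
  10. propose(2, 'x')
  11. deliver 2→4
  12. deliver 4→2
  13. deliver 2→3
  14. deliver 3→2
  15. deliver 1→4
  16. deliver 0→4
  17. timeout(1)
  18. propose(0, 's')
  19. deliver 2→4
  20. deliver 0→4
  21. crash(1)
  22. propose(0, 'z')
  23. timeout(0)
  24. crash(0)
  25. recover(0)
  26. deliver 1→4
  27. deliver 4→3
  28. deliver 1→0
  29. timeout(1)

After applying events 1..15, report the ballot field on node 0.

e1 timeout(2): 2[cand,b=7,-]
e2 deliver 2→3: 3[foll,b=7,-]
e3 deliver 3→2: ·
e4 deliver 2→4: 4[foll,b=7,-]
e5 deliver 4→2: 2[lead,b=7,-]
e6 deliver 2→1: 1[foll,b=7,-]
e7 deliver 1→2: ·
e8 deliver 2→0: 0[foll,b=7,-]
e9 deliver 0→2: ·
e10 propose(2,'x'): ·
e11 deliver 2→4: 4[foll,b=7,x]
e12 deliver 4→2: ·
e13 deliver 2→3: 3[foll,b=7,x]
e14 deliver 3→2: 2[lead,b=7,x]
e15 deliver 1→4: ·

7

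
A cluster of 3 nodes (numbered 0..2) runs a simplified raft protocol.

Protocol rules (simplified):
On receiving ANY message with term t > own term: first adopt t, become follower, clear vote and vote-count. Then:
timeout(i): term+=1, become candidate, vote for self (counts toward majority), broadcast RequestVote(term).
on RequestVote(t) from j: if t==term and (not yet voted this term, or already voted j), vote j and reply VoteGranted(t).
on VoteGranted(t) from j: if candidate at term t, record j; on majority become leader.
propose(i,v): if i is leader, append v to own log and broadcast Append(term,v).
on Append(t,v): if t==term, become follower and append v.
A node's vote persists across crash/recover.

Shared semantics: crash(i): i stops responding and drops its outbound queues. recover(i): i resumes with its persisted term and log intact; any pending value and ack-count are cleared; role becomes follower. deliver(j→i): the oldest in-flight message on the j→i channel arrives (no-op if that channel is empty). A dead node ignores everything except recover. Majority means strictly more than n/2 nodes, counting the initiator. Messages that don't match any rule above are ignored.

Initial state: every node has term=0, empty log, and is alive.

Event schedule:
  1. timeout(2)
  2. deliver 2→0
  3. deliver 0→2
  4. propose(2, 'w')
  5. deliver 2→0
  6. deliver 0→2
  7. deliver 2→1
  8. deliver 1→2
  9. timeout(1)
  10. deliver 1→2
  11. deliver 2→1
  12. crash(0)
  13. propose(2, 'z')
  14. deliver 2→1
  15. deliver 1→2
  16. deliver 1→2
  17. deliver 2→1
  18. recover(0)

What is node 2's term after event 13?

2

e1 timeout(2): 2[cand,t=1,-]
e2 deliver 2→0: 0[foll,t=1,-]
e3 deliver 0→2: 2[lead,t=1,-]
e4 propose(2,'w'): 2[lead,t=1,w]
e5 deliver 2→0: 0[foll,t=1,w]
e6 deliver 0→2: ·
e7 deliver 2→1: 1[foll,t=1,-]
e8 deliver 1→2: ·
e9 timeout(1): 1[cand,t=2,-]
e10 deliver 1→2: 2[foll,t=2,w]
e11 deliver 2→1: ·
e12 crash(0): 0[✗foll,t=1,w]
e13 propose(2,'z'): ·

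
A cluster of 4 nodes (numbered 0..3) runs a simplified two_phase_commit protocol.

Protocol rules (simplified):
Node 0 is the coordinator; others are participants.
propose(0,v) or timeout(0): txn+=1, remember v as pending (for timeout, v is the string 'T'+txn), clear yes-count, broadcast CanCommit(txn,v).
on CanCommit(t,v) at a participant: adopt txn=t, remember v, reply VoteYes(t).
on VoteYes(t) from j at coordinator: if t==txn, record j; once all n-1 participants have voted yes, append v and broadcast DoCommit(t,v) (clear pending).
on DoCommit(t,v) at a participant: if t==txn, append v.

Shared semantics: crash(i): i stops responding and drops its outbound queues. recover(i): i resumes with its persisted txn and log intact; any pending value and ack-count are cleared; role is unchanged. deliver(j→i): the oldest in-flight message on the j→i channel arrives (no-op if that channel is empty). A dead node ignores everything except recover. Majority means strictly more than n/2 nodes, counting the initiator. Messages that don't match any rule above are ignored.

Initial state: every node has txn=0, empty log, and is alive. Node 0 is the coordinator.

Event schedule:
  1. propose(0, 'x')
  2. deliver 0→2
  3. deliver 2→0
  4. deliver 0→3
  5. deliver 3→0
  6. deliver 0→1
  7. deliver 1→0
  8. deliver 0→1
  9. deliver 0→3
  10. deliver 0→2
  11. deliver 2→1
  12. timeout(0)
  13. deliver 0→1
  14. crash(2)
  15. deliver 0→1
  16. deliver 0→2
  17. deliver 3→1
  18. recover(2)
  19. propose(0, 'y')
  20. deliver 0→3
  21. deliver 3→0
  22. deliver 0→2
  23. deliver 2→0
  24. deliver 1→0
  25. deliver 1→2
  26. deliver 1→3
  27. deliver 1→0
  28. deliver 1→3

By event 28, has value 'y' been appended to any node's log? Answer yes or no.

no

step 1 propose(0,'x'): 0={coor,t=1,log=-}
step 2 deliver 0→2: 2={part,t=1,log=-}
step 3 deliver 2→0: —
step 4 deliver 0→3: 3={part,t=1,log=-}
step 5 deliver 3→0: —
step 6 deliver 0→1: 1={part,t=1,log=-}
step 7 deliver 1→0: 0={coor,t=1,log=x}
step 8 deliver 0→1: 1={part,t=1,log=x}
step 9 deliver 0→3: 3={part,t=1,log=x}
step 10 deliver 0→2: 2={part,t=1,log=x}
step 11 deliver 2→1: —
step 12 timeout(0): 0={coor,t=2,log=x}
step 13 deliver 0→1: 1={part,t=2,log=x}
step 14 crash(2): 2={✗part,t=1,log=x}
step 15 deliver 0→1: —
step 16 deliver 0→2: —
step 17 deliver 3→1: —
step 18 recover(2): 2={part,t=1,log=x}
step 19 propose(0,'y'): 0={coor,t=3,log=x}
step 20 deliver 0→3: 3={part,t=2,log=x}
step 21 deliver 3→0: —
step 22 deliver 0→2: 2={part,t=2,log=x}
step 23 deliver 2→0: —
step 24 deliver 1→0: —
step 25 deliver 1→2: —
step 26 deliver 1→3: —
step 27 deliver 1→0: —
step 28 deliver 1→3: —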